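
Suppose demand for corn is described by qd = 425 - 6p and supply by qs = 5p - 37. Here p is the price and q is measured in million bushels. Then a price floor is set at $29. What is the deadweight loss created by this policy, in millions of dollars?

0

Without the control the market clears where 425 - 6p = 5p - 37, i.e. p* = 42 and q* = 173.
The floor of 29 is below the equilibrium price 42, so it is not binding; the market clears at p* = 42, q* = 173.
Since the control does not bind, no trades are prevented and deadweight loss is zero.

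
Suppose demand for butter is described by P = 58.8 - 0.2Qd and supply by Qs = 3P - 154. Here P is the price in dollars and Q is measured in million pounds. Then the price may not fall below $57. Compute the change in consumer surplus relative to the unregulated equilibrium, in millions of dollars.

Rearranging demand gives Qd = 294 - 5P. Equilibrium: 294 - 5P = 3P - 154, so 448 = 8P and P* = 56, Q* = 14.
Because the floor (57) lies above the market-clearing price, it is binding.
At P = 57: Qd = 294 - 5·57 = 9 and Qs = 3·57 - 154 = 17.
Consumer surplus without the control is ½ · (58.8 - 56) · 14 = 19.6.
With the floor, consumers buy 9 units at 57, so CS = ½ · (58.8 - 57) · 9 = 8.1.
Change in consumer surplus = 8.1 - 19.6 = -11.5.

-11.5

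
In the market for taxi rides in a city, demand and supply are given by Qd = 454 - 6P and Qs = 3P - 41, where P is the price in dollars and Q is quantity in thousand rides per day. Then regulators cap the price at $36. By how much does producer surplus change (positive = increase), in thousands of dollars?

Without the control the market clears where 454 - 6P = 3P - 41, i.e. P* = 55 and Q* = 124.
Since 36 < 55, the ceiling is binding.
At P = 36: Qd = 454 - 6·36 = 238 and Qs = 3·36 - 41 = 67.
Producer surplus without the control is ½ · (55 - 41/3) · 124 = 7688/3.
With the ceiling, producers sell 67 units at 36, so PS = ½ · (36 - 41/3) · 67 = 4489/6.
Change in producer surplus = 4489/6 - 7688/3 = -1814.5.

-1814.5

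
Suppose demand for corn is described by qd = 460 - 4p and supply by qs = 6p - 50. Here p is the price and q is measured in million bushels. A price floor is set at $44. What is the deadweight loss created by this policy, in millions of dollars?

In a free market, 460 - 4p = 6p - 50 gives the equilibrium p* = 51, q* = 256.
Since 44 is below p* = 51, the floor does not bind and the free-market outcome prevails.
Since the control does not bind, no trades are prevented and deadweight loss is zero.

0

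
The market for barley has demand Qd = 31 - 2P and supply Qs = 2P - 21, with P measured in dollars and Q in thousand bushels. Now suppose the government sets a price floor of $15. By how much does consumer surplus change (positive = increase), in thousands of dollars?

Without the control the market clears where 31 - 2P = 2P - 21, i.e. P* = 13 and Q* = 5.
Since 15 > 13, the floor is binding.
At P = 15: Qd = 31 - 2·15 = 1 and Qs = 2·15 - 21 = 9.
Consumer surplus without the control is ½ · (15.5 - 13) · 5 = 6.25.
With the floor, consumers buy 1 units at 15, so CS = ½ · (15.5 - 15) · 1 = 0.25.
Change in consumer surplus = 0.25 - 6.25 = -6.

-6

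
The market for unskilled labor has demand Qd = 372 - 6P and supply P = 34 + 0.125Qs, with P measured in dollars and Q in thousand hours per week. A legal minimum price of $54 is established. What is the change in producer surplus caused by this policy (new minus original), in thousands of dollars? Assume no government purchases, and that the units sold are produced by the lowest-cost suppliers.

240

Rearranging supply gives Qs = 8P - 272. Setting quantity demanded equal to quantity supplied, 372 - 6P = 8P - 272, gives P* = 46 and Q* = 96.
The floor of 54 is above the equilibrium price 46, so it binds.
At P = 54: Qd = 372 - 6·54 = 48 and Qs = 8·54 - 272 = 160.
Producer surplus without the control is ½ · (46 - 34) · 96 = 576.
With the floor, 48 units are sold at 54. The supply price at Q = 48 is 40, so PS = ½ · [(54 - 34) + (54 - 40)] · 48 = 816.
Change in producer surplus = 816 - 576 = 240.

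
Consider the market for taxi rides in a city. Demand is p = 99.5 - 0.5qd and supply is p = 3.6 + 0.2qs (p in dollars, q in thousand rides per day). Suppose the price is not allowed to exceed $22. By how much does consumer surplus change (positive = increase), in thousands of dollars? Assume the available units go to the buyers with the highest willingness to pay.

Rearranging demand gives qd = 199 - 2p; rearranging supply gives qs = 5p - 18. Equilibrium: 199 - 2p = 5p - 18, so 217 = 7p and p* = 31, q* = 137.
Because the ceiling (22) lies below the market-clearing price, it is binding.
At p = 22: qd = 199 - 2·22 = 155 and qs = 5·22 - 18 = 92.
Consumer surplus without the control is ½ · (99.5 - 31) · 137 = 4692.25.
With the ceiling, 92 units are sold at 22 (assume they go to the highest-value buyers). The demand price at q = 92 is 53.5, so CS = ½ · [(99.5 - 22) + (53.5 - 22)] · 92 = 5014.
Change in consumer surplus = 5014 - 4692.25 = 321.75.

321.75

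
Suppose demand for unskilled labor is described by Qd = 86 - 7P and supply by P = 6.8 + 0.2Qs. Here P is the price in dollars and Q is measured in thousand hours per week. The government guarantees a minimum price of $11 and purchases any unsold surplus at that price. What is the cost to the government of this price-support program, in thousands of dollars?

Rearranging supply gives Qs = 5P - 34. In a free market, 86 - 7P = 5P - 34 gives the equilibrium P* = 10, Q* = 16.
Because the floor (11) lies above the market-clearing price, it is binding.
At P = 11: Qd = 86 - 7·11 = 9 and Qs = 5·11 - 34 = 21.
Surplus = Qs - Qd = 12.
Government expenditure = surplus × support price = 12 × 11 = 132.

132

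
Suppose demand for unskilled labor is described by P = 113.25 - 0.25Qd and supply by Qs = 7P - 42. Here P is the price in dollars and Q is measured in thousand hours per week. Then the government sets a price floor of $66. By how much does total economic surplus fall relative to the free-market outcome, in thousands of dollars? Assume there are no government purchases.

1386

Rearranging demand gives Qd = 453 - 4P. Without the control the market clears where 453 - 4P = 7P - 42, i.e. P* = 45 and Q* = 273.
The floor of 66 is above the equilibrium price 45, so it binds.
At P = 66: Qd = 453 - 4·66 = 189 and Qs = 7·66 - 42 = 420.
Quantity traded falls to 189. At Q = 189 the demand price is (453 - 189)/4 = 66 and the supply price is (42 + 189)/7 = 33.
Deadweight loss = ½ · (66 - 33) · (273 - 189) = ½ · 33 · 84 = 1386.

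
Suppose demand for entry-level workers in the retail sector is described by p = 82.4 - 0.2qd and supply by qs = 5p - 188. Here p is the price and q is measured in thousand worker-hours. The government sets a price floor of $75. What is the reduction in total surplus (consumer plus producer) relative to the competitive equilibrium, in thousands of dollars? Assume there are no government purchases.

Rearranging demand gives qd = 412 - 5p. In a free market, 412 - 5p = 5p - 188 gives the equilibrium p* = 60, q* = 112.
The floor of 75 is above the equilibrium price 60, so it binds.
At p = 75: qd = 412 - 5·75 = 37 and qs = 5·75 - 188 = 187.
Quantity traded falls to 37. At q = 37 the demand price is (412 - 37)/5 = 75 and the supply price is (188 + 37)/5 = 45.
Deadweight loss = ½ · (75 - 45) · (112 - 37) = ½ · 30 · 75 = 1125.

1125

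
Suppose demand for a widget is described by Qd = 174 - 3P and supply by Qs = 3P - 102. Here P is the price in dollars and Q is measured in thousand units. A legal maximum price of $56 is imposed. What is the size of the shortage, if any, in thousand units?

0

Equilibrium: 174 - 3P = 3P - 102, so 276 = 6P and P* = 46, Q* = 36.
Since 56 is above P* = 46, the ceiling does not bind and the free-market outcome prevails.
Since the control does not bind, there is no shortage.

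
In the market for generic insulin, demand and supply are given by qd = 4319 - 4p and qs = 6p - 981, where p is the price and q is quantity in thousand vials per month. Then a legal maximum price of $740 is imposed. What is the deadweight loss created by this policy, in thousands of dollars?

Setting quantity demanded equal to quantity supplied, 4319 - 4p = 6p - 981, gives p* = 530 and q* = 2199.
Since 740 is above p* = 530, the ceiling does not bind and the free-market outcome prevails.
Since the control does not bind, no trades are prevented and deadweight loss is zero.

0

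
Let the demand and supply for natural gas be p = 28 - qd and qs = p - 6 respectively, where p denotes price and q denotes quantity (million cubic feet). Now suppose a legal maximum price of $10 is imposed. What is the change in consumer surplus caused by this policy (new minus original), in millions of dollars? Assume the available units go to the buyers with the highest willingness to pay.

Rearranging demand gives qd = 28 - p. Without the control the market clears where 28 - p = p - 6, i.e. p* = 17 and q* = 11.
Since 10 < 17, the ceiling is binding.
At p = 10: qd = 28 - 10 = 18 and qs = 10 - 6 = 4.
Consumer surplus without the control is ½ · (28 - 17) · 11 = 60.5.
With the ceiling, 4 units are sold at 10 (assume they go to the highest-value buyers). The demand price at q = 4 is 24, so CS = ½ · [(28 - 10) + (24 - 10)] · 4 = 64.
Change in consumer surplus = 64 - 60.5 = 3.5.

3.5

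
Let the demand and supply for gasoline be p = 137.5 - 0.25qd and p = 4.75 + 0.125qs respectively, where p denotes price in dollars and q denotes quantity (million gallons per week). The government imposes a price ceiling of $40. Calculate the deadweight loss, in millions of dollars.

972

Rearranging demand gives qd = 550 - 4p; rearranging supply gives qs = 8p - 38. Setting quantity demanded equal to quantity supplied, 550 - 4p = 8p - 38, gives p* = 49 and q* = 354.
Because the ceiling (40) lies below the market-clearing price, it is binding.
At p = 40: qd = 550 - 4·40 = 390 and qs = 8·40 - 38 = 282.
Quantity traded falls to 282. At q = 282 the demand price is (550 - 282)/4 = 67 and the supply price is (38 + 282)/8 = 40.
Deadweight loss = ½ · (67 - 40) · (354 - 282) = ½ · 27 · 72 = 972.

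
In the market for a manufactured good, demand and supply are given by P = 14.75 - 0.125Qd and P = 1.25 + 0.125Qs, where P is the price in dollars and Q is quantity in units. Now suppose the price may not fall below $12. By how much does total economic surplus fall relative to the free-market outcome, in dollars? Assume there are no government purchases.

Rearranging demand gives Qd = 118 - 8P; rearranging supply gives Qs = 8P - 10. Equilibrium: 118 - 8P = 8P - 10, so 128 = 16P and P* = 8, Q* = 54.
The floor of 12 is above the equilibrium price 8, so it binds.
At P = 12: Qd = 118 - 8·12 = 22 and Qs = 8·12 - 10 = 86.
Quantity traded falls to 22. At Q = 22 the demand price is (118 - 22)/8 = 12 and the supply price is (10 + 22)/8 = 4.
Deadweight loss = ½ · (12 - 4) · (54 - 22) = ½ · 8 · 32 = 128.

128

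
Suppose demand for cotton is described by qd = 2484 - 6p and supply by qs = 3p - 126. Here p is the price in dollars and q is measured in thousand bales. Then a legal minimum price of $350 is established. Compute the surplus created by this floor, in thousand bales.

Equilibrium: 2484 - 6p = 3p - 126, so 2610 = 9p and p* = 290, q* = 744.
Since 350 > 290, the floor is binding.
At p = 350: qd = 2484 - 6·350 = 384 and qs = 3·350 - 126 = 924.
Surplus = qs - qd = 924 - 384 = 540.

540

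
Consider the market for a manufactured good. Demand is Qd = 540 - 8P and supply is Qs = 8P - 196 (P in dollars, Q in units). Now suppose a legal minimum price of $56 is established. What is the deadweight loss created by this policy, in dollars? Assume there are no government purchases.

Setting quantity demanded equal to quantity supplied, 540 - 8P = 8P - 196, gives P* = 46 and Q* = 172.
Because the floor (56) lies above the market-clearing price, it is binding.
At P = 56: Qd = 540 - 8·56 = 92 and Qs = 8·56 - 196 = 252.
Quantity traded falls to 92. At Q = 92 the demand price is (540 - 92)/8 = 56 and the supply price is (196 + 92)/8 = 36.
Deadweight loss = ½ · (56 - 36) · (172 - 92) = ½ · 20 · 80 = 800.

800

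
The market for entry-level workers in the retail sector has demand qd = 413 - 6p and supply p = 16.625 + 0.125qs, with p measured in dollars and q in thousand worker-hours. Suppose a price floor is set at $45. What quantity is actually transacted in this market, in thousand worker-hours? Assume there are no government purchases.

Rearranging supply gives qs = 8p - 133. In a free market, 413 - 6p = 8p - 133 gives the equilibrium p* = 39, q* = 179.
The floor of 45 is above the equilibrium price 39, so it binds.
At p = 45: qd = 413 - 6·45 = 143 and qs = 8·45 - 133 = 227.
The quantity actually transacted is the short side, demand: 143.

143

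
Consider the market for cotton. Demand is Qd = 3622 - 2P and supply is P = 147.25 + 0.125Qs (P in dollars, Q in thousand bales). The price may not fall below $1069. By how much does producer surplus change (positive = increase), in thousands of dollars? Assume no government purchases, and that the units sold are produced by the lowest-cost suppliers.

787345.75

Rearranging supply gives Qs = 8P - 1178. Without the control the market clears where 3622 - 2P = 8P - 1178, i.e. P* = 480 and Q* = 2662.
The floor of 1069 is above the equilibrium price 480, so it binds.
At P = 1069: Qd = 3622 - 2·1069 = 1484 and Qs = 8·1069 - 1178 = 7374.
Producer surplus without the control is ½ · (480 - 147.25) · 2662 = 442890.25.
With the floor, 1484 units are sold at 1069. The supply price at Q = 1484 is 332.75, so PS = ½ · [(1069 - 147.25) + (1069 - 332.75)] · 1484 = 1230236.
Change in producer surplus = 1230236 - 442890.25 = 787345.75.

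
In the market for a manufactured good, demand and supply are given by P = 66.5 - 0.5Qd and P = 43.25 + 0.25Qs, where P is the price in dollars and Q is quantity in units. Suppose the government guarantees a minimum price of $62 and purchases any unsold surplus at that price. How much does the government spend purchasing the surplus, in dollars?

Rearranging demand gives Qd = 133 - 2P; rearranging supply gives Qs = 4P - 173. Setting quantity demanded equal to quantity supplied, 133 - 2P = 4P - 173, gives P* = 51 and Q* = 31.
The floor of 62 is above the equilibrium price 51, so it binds.
At P = 62: Qd = 133 - 2·62 = 9 and Qs = 4·62 - 173 = 75.
Surplus = Qs - Qd = 66.
Government expenditure = surplus × support price = 66 × 62 = 4092.

4092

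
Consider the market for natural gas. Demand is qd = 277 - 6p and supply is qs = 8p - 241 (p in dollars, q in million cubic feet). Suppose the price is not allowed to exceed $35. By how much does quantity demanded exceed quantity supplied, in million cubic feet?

28

In a free market, 277 - 6p = 8p - 241 gives the equilibrium p* = 37, q* = 55.
The ceiling of 35 is below the equilibrium price 37, so it binds.
At p = 35: qd = 277 - 6·35 = 67 and qs = 8·35 - 241 = 39.
Shortage = qd - qs = 67 - 39 = 28.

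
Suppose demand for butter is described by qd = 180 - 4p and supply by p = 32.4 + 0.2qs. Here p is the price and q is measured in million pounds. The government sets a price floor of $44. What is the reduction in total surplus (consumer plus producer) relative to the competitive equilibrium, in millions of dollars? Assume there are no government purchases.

Rearranging supply gives qs = 5p - 162. Setting quantity demanded equal to quantity supplied, 180 - 4p = 5p - 162, gives p* = 38 and q* = 28.
The floor of 44 is above the equilibrium price 38, so it binds.
At p = 44: qd = 180 - 4·44 = 4 and qs = 5·44 - 162 = 58.
Quantity traded falls to 4. At q = 4 the demand price is (180 - 4)/4 = 44 and the supply price is (162 + 4)/5 = 33.2.
Deadweight loss = ½ · (44 - 33.2) · (28 - 4) = ½ · 10.8 · 24 = 129.6.

129.6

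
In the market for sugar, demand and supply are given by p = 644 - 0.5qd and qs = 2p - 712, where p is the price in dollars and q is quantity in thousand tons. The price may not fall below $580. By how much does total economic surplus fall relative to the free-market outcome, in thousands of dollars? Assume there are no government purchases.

Rearranging demand gives qd = 1288 - 2p. Without the control the market clears where 1288 - 2p = 2p - 712, i.e. p* = 500 and q* = 288.
Because the floor (580) lies above the market-clearing price, it is binding.
At p = 580: qd = 1288 - 2·580 = 128 and qs = 2·580 - 712 = 448.
Quantity traded falls to 128. At q = 128 the demand price is (1288 - 128)/2 = 580 and the supply price is (712 + 128)/2 = 420.
Deadweight loss = ½ · (580 - 420) · (288 - 128) = ½ · 160 · 160 = 12800.

12800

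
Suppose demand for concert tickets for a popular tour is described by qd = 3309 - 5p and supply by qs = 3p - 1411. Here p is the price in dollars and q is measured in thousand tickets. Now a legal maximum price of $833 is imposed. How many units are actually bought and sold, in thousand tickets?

359

Setting quantity demanded equal to quantity supplied, 3309 - 5p = 3p - 1411, gives p* = 590 and q* = 359.
Since 833 is above p* = 590, the ceiling does not bind and the free-market outcome prevails.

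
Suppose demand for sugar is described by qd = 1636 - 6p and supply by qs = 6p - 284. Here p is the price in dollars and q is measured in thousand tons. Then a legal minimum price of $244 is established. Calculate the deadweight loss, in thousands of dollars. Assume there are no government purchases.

42336

Equilibrium: 1636 - 6p = 6p - 284, so 1920 = 12p and p* = 160, q* = 676.
The floor of 244 is above the equilibrium price 160, so it binds.
At p = 244: qd = 1636 - 6·244 = 172 and qs = 6·244 - 284 = 1180.
Quantity traded falls to 172. At q = 172 the demand price is (1636 - 172)/6 = 244 and the supply price is (284 + 172)/6 = 76.
Deadweight loss = ½ · (244 - 76) · (676 - 172) = ½ · 168 · 504 = 42336.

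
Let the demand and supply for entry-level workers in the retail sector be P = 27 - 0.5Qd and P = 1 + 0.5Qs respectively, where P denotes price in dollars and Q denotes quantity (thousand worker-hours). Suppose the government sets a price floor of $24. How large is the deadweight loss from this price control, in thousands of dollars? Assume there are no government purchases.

200

Rearranging demand gives Qd = 54 - 2P; rearranging supply gives Qs = 2P - 2. Setting quantity demanded equal to quantity supplied, 54 - 2P = 2P - 2, gives P* = 14 and Q* = 26.
Since 24 > 14, the floor is binding.
At P = 24: Qd = 54 - 2·24 = 6 and Qs = 2·24 - 2 = 46.
Quantity traded falls to 6. At Q = 6 the demand price is (54 - 6)/2 = 24 and the supply price is (2 + 6)/2 = 4.
Deadweight loss = ½ · (24 - 4) · (26 - 6) = ½ · 20 · 20 = 200.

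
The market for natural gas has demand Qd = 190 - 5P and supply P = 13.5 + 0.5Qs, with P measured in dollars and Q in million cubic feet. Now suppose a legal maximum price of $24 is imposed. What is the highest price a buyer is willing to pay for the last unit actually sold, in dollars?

33.8

Rearranging supply gives Qs = 2P - 27. Without the control the market clears where 190 - 5P = 2P - 27, i.e. P* = 31 and Q* = 35.
Because the ceiling (24) lies below the market-clearing price, it is binding.
At P = 24: Qd = 190 - 5·24 = 70 and Qs = 2·24 - 27 = 21.
Only 21 units reach the market. On the demand curve, the marginal buyer's willingness to pay at Q = 21 is (190 - 21)/5 = 33.8.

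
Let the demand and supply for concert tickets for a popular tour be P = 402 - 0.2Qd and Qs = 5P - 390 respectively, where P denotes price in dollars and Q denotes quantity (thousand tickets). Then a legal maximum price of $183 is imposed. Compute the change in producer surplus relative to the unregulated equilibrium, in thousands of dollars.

Rearranging demand gives Qd = 2010 - 5P. In a free market, 2010 - 5P = 5P - 390 gives the equilibrium P* = 240, Q* = 810.
Because the ceiling (183) lies below the market-clearing price, it is binding.
At P = 183: Qd = 2010 - 5·183 = 1095 and Qs = 5·183 - 390 = 525.
Producer surplus without the control is ½ · (240 - 78) · 810 = 65610.
With the ceiling, producers sell 525 units at 183, so PS = ½ · (183 - 78) · 525 = 27562.5.
Change in producer surplus = 27562.5 - 65610 = -38047.5.

-38047.5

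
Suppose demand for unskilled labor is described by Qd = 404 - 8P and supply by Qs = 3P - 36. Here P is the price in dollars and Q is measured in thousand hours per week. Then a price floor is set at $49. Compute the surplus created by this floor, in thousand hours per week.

99

In a free market, 404 - 8P = 3P - 36 gives the equilibrium P* = 40, Q* = 84.
The floor of 49 is above the equilibrium price 40, so it binds.
At P = 49: Qd = 404 - 8·49 = 12 and Qs = 3·49 - 36 = 111.
Surplus = Qs - Qd = 111 - 12 = 99.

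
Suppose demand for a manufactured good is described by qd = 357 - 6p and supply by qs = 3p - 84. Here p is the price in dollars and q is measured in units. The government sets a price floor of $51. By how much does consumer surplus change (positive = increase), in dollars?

-114

Without the control the market clears where 357 - 6p = 3p - 84, i.e. p* = 49 and q* = 63.
The floor of 51 is above the equilibrium price 49, so it binds.
At p = 51: qd = 357 - 6·51 = 51 and qs = 3·51 - 84 = 69.
Consumer surplus without the control is ½ · (59.5 - 49) · 63 = 330.75.
With the floor, consumers buy 51 units at 51, so CS = ½ · (59.5 - 51) · 51 = 216.75.
Change in consumer surplus = 216.75 - 330.75 = -114.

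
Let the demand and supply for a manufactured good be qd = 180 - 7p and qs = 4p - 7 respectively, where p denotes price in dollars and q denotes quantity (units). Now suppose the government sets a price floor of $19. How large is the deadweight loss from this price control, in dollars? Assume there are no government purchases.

Without the control the market clears where 180 - 7p = 4p - 7, i.e. p* = 17 and q* = 61.
Because the floor (19) lies above the market-clearing price, it is binding.
At p = 19: qd = 180 - 7·19 = 47 and qs = 4·19 - 7 = 69.
Quantity traded falls to 47. At q = 47 the demand price is (180 - 47)/7 = 19 and the supply price is (7 + 47)/4 = 13.5.
Deadweight loss = ½ · (19 - 13.5) · (61 - 47) = ½ · 5.5 · 14 = 38.5.

38.5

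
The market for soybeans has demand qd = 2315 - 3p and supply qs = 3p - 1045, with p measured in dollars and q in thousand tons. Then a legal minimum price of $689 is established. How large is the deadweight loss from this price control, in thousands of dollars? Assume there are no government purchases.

49923

In a free market, 2315 - 3p = 3p - 1045 gives the equilibrium p* = 560, q* = 635.
Because the floor (689) lies above the market-clearing price, it is binding.
At p = 689: qd = 2315 - 3·689 = 248 and qs = 3·689 - 1045 = 1022.
Quantity traded falls to 248. At q = 248 the demand price is (2315 - 248)/3 = 689 and the supply price is (1045 + 248)/3 = 431.
Deadweight loss = ½ · (689 - 431) · (635 - 248) = ½ · 258 · 387 = 49923.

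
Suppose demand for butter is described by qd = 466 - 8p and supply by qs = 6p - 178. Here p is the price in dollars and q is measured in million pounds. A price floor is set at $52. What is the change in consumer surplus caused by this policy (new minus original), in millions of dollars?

In a free market, 466 - 8p = 6p - 178 gives the equilibrium p* = 46, q* = 98.
Because the floor (52) lies above the market-clearing price, it is binding.
At p = 52: qd = 466 - 8·52 = 50 and qs = 6·52 - 178 = 134.
Consumer surplus without the control is ½ · (58.25 - 46) · 98 = 600.25.
With the floor, consumers buy 50 units at 52, so CS = ½ · (58.25 - 52) · 50 = 156.25.
Change in consumer surplus = 156.25 - 600.25 = -444.

-444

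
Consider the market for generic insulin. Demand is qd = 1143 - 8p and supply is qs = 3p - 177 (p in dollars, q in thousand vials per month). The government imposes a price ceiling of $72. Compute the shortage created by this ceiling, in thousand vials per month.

In a free market, 1143 - 8p = 3p - 177 gives the equilibrium p* = 120, q* = 183.
Since 72 < 120, the ceiling is binding.
At p = 72: qd = 1143 - 8·72 = 567 and qs = 3·72 - 177 = 39.
Shortage = qd - qs = 567 - 39 = 528.

528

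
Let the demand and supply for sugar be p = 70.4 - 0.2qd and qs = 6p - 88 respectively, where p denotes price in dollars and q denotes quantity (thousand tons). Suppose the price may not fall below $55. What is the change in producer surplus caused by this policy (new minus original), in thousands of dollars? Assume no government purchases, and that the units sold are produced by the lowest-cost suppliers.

686.25

Rearranging demand gives qd = 352 - 5p. In a free market, 352 - 5p = 6p - 88 gives the equilibrium p* = 40, q* = 152.
Because the floor (55) lies above the market-clearing price, it is binding.
At p = 55: qd = 352 - 5·55 = 77 and qs = 6·55 - 88 = 242.
Producer surplus without the control is ½ · (40 - 44/3) · 152 = 5776/3.
With the floor, 77 units are sold at 55. The supply price at q = 77 is 27.5, so PS = ½ · [(55 - 44/3) + (55 - 27.5)] · 77 = 31339/12.
Change in producer surplus = 31339/12 - 5776/3 = 686.25.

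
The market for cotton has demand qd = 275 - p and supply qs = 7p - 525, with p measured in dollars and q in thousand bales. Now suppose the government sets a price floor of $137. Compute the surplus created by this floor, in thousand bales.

Setting quantity demanded equal to quantity supplied, 275 - p = 7p - 525, gives p* = 100 and q* = 175.
The floor of 137 is above the equilibrium price 100, so it binds.
At p = 137: qd = 275 - 137 = 138 and qs = 7·137 - 525 = 434.
Surplus = qs - qd = 434 - 138 = 296.

296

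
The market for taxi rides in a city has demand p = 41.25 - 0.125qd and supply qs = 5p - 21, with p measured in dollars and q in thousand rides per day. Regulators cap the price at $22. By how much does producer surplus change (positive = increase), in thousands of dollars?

Rearranging demand gives qd = 330 - 8p. Equilibrium: 330 - 8p = 5p - 21, so 351 = 13p and p* = 27, q* = 114.
The ceiling of 22 is below the equilibrium price 27, so it binds.
At p = 22: qd = 330 - 8·22 = 154 and qs = 5·22 - 21 = 89.
Producer surplus without the control is ½ · (27 - 4.2) · 114 = 1299.6.
With the ceiling, producers sell 89 units at 22, so PS = ½ · (22 - 4.2) · 89 = 792.1.
Change in producer surplus = 792.1 - 1299.6 = -507.5.

-507.5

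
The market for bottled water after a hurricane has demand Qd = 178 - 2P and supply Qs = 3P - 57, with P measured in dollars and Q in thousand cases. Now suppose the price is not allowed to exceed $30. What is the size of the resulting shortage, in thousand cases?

85

Setting quantity demanded equal to quantity supplied, 178 - 2P = 3P - 57, gives P* = 47 and Q* = 84.
Since 30 < 47, the ceiling is binding.
At P = 30: Qd = 178 - 2·30 = 118 and Qs = 3·30 - 57 = 33.
Shortage = Qd - Qs = 118 - 33 = 85.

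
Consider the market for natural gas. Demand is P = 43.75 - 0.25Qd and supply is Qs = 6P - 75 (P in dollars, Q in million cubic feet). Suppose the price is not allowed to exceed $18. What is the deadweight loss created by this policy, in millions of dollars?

Rearranging demand gives Qd = 175 - 4P. In a free market, 175 - 4P = 6P - 75 gives the equilibrium P* = 25, Q* = 75.
Since 18 < 25, the ceiling is binding.
At P = 18: Qd = 175 - 4·18 = 103 and Qs = 6·18 - 75 = 33.
Quantity traded falls to 33. At Q = 33 the demand price is (175 - 33)/4 = 35.5 and the supply price is (75 + 33)/6 = 18.
Deadweight loss = ½ · (35.5 - 18) · (75 - 33) = ½ · 17.5 · 42 = 367.5.

367.5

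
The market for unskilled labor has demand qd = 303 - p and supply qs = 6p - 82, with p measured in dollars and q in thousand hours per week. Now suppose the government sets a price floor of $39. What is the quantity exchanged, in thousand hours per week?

248

Without the control the market clears where 303 - p = 6p - 82, i.e. p* = 55 and q* = 248.
Since 39 is below p* = 55, the floor does not bind and the free-market outcome prevails.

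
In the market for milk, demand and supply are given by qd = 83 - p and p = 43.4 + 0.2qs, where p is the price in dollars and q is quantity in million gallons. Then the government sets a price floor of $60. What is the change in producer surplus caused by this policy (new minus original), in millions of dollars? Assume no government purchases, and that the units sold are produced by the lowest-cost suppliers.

220

Rearranging supply gives qs = 5p - 217. Setting quantity demanded equal to quantity supplied, 83 - p = 5p - 217, gives p* = 50 and q* = 33.
Since 60 > 50, the floor is binding.
At p = 60: qd = 83 - 60 = 23 and qs = 5·60 - 217 = 83.
Producer surplus without the control is ½ · (50 - 43.4) · 33 = 108.9.
With the floor, 23 units are sold at 60. The supply price at q = 23 is 48, so PS = ½ · [(60 - 43.4) + (60 - 48)] · 23 = 328.9.
Change in producer surplus = 328.9 - 108.9 = 220.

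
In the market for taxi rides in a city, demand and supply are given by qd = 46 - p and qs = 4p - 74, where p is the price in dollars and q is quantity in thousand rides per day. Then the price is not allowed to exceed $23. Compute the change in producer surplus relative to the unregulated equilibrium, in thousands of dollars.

-20

Without the control the market clears where 46 - p = 4p - 74, i.e. p* = 24 and q* = 22.
Since 23 < 24, the ceiling is binding.
At p = 23: qd = 46 - 23 = 23 and qs = 4·23 - 74 = 18.
Producer surplus without the control is ½ · (24 - 18.5) · 22 = 60.5.
With the ceiling, producers sell 18 units at 23, so PS = ½ · (23 - 18.5) · 18 = 40.5.
Change in producer surplus = 40.5 - 60.5 = -20.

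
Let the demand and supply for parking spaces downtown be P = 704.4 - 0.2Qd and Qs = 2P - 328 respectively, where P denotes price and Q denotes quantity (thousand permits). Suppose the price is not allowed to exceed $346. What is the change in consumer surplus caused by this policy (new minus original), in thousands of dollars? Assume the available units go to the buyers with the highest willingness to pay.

57609.6

Rearranging demand gives Qd = 3522 - 5P. In a free market, 3522 - 5P = 2P - 328 gives the equilibrium P* = 550, Q* = 772.
Since 346 < 550, the ceiling is binding.
At P = 346: Qd = 3522 - 5·346 = 1792 and Qs = 2·346 - 328 = 364.
Consumer surplus without the control is ½ · (704.4 - 550) · 772 = 59598.4.
With the ceiling, 364 units are sold at 346 (assume they go to the highest-value buyers). The demand price at Q = 364 is 631.6, so CS = ½ · [(704.4 - 346) + (631.6 - 346)] · 364 = 117208.
Change in consumer surplus = 117208 - 59598.4 = 57609.6.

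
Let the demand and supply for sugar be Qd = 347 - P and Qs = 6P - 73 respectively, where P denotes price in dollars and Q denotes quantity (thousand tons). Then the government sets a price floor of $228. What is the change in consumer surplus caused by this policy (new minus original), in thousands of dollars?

-34104

In a free market, 347 - P = 6P - 73 gives the equilibrium P* = 60, Q* = 287.
Since 228 > 60, the floor is binding.
At P = 228: Qd = 347 - 228 = 119 and Qs = 6·228 - 73 = 1295.
Consumer surplus without the control is ½ · (347 - 60) · 287 = 41184.5.
With the floor, consumers buy 119 units at 228, so CS = ½ · (347 - 228) · 119 = 7080.5.
Change in consumer surplus = 7080.5 - 41184.5 = -34104.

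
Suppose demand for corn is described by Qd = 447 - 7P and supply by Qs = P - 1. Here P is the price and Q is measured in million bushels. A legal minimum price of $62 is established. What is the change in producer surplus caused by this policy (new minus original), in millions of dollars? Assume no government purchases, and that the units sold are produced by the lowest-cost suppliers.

-804

Equilibrium: 447 - 7P = P - 1, so 448 = 8P and P* = 56, Q* = 55.
Because the floor (62) lies above the market-clearing price, it is binding.
At P = 62: Qd = 447 - 7·62 = 13 and Qs = 62 - 1 = 61.
Producer surplus without the control is ½ · (56 - 1) · 55 = 1512.5.
With the floor, 13 units are sold at 62. The supply price at Q = 13 is 14, so PS = ½ · [(62 - 1) + (62 - 14)] · 13 = 708.5.
Change in producer surplus = 708.5 - 1512.5 = -804.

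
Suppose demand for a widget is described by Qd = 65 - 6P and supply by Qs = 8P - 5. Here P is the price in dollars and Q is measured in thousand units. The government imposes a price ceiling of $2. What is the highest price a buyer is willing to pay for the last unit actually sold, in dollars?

9

In a free market, 65 - 6P = 8P - 5 gives the equilibrium P* = 5, Q* = 35.
The ceiling of 2 is below the equilibrium price 5, so it binds.
At P = 2: Qd = 65 - 6·2 = 53 and Qs = 8·2 - 5 = 11.
Only 11 units reach the market. On the demand curve, the marginal buyer's willingness to pay at Q = 11 is (65 - 11)/6 = 9.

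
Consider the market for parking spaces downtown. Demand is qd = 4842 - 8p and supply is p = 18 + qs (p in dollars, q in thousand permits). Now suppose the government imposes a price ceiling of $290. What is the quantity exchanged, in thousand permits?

Rearranging supply gives qs = p - 18. In a free market, 4842 - 8p = p - 18 gives the equilibrium p* = 540, q* = 522.
The ceiling of 290 is below the equilibrium price 540, so it binds.
At p = 290: qd = 4842 - 8·290 = 2522 and qs = 290 - 18 = 272.
The quantity actually transacted is the short side, supply: 272.

272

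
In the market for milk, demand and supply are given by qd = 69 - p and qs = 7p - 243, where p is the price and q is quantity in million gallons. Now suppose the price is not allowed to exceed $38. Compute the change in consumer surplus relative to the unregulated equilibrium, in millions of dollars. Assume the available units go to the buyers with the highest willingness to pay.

-1.5

Equilibrium: 69 - p = 7p - 243, so 312 = 8p and p* = 39, q* = 30.
The ceiling of 38 is below the equilibrium price 39, so it binds.
At p = 38: qd = 69 - 38 = 31 and qs = 7·38 - 243 = 23.
Consumer surplus without the control is ½ · (69 - 39) · 30 = 450.
With the ceiling, 23 units are sold at 38 (assume they go to the highest-value buyers). The demand price at q = 23 is 46, so CS = ½ · [(69 - 38) + (46 - 38)] · 23 = 448.5.
Change in consumer surplus = 448.5 - 450 = -1.5.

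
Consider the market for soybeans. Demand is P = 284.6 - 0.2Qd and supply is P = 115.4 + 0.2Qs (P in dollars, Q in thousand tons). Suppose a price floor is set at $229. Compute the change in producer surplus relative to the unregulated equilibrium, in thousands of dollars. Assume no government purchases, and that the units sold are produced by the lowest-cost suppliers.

Rearranging demand gives Qd = 1423 - 5P; rearranging supply gives Qs = 5P - 577. Without the control the market clears where 1423 - 5P = 5P - 577, i.e. P* = 200 and Q* = 423.
Since 229 > 200, the floor is binding.
At P = 229: Qd = 1423 - 5·229 = 278 and Qs = 5·229 - 577 = 568.
Producer surplus without the control is ½ · (200 - 115.4) · 423 = 17892.9.
With the floor, 278 units are sold at 229. The supply price at Q = 278 is 171, so PS = ½ · [(229 - 115.4) + (229 - 171)] · 278 = 23852.4.
Change in producer surplus = 23852.4 - 17892.9 = 5959.5.

5959.5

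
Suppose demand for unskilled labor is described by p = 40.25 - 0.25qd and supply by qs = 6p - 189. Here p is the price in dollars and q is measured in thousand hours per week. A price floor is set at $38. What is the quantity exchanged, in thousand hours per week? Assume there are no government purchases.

Rearranging demand gives qd = 161 - 4p. Without the control the market clears where 161 - 4p = 6p - 189, i.e. p* = 35 and q* = 21.
Because the floor (38) lies above the market-clearing price, it is binding.
At p = 38: qd = 161 - 4·38 = 9 and qs = 6·38 - 189 = 39.
The quantity actually transacted is the short side, demand: 9.

9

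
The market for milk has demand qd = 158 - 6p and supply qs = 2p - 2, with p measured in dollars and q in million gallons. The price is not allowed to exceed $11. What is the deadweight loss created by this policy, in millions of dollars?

Without the control the market clears where 158 - 6p = 2p - 2, i.e. p* = 20 and q* = 38.
Since 11 < 20, the ceiling is binding.
At p = 11: qd = 158 - 6·11 = 92 and qs = 2·11 - 2 = 20.
Quantity traded falls to 20. At q = 20 the demand price is (158 - 20)/6 = 23 and the supply price is (2 + 20)/2 = 11.
Deadweight loss = ½ · (23 - 11) · (38 - 20) = ½ · 12 · 18 = 108.

108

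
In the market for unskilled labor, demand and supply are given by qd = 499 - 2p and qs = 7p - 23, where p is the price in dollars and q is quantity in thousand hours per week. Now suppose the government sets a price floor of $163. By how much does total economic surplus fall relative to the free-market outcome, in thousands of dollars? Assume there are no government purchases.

14175

In a free market, 499 - 2p = 7p - 23 gives the equilibrium p* = 58, q* = 383.
Because the floor (163) lies above the market-clearing price, it is binding.
At p = 163: qd = 499 - 2·163 = 173 and qs = 7·163 - 23 = 1118.
Quantity traded falls to 173. At q = 173 the demand price is (499 - 173)/2 = 163 and the supply price is (23 + 173)/7 = 28.
Deadweight loss = ½ · (163 - 28) · (383 - 173) = ½ · 135 · 210 = 14175.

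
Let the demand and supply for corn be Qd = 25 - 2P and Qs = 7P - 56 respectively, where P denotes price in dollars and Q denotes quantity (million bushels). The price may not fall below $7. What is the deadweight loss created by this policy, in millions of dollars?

Equilibrium: 25 - 2P = 7P - 56, so 81 = 9P and P* = 9, Q* = 7.
Since 7 is below P* = 9, the floor does not bind and the free-market outcome prevails.
Since the control does not bind, no trades are prevented and deadweight loss is zero.

0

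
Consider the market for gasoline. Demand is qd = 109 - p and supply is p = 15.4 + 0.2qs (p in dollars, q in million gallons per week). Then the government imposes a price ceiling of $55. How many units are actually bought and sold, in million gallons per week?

Rearranging supply gives qs = 5p - 77. Without the control the market clears where 109 - p = 5p - 77, i.e. p* = 31 and q* = 78.
The ceiling of 55 is above the equilibrium price 31, so it is not binding; the market clears at p* = 31, q* = 78.

78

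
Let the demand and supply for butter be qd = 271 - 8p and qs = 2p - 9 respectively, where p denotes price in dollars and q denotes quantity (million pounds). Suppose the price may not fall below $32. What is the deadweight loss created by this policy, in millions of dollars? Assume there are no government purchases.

320

In a free market, 271 - 8p = 2p - 9 gives the equilibrium p* = 28, q* = 47.
Since 32 > 28, the floor is binding.
At p = 32: qd = 271 - 8·32 = 15 and qs = 2·32 - 9 = 55.
Quantity traded falls to 15. At q = 15 the demand price is (271 - 15)/8 = 32 and the supply price is (9 + 15)/2 = 12.
Deadweight loss = ½ · (32 - 12) · (47 - 15) = ½ · 20 · 32 = 320.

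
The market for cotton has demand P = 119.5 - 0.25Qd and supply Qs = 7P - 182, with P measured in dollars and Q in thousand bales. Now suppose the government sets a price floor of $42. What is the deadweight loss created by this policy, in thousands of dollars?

0

Rearranging demand gives Qd = 478 - 4P. Without the control the market clears where 478 - 4P = 7P - 182, i.e. P* = 60 and Q* = 238.
Since 42 is below P* = 60, the floor does not bind and the free-market outcome prevails.
Since the control does not bind, no trades are prevented and deadweight loss is zero.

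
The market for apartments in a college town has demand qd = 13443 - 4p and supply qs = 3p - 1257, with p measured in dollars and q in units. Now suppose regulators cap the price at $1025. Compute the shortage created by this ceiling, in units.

Equilibrium: 13443 - 4p = 3p - 1257, so 14700 = 7p and p* = 2100, q* = 5043.
Since 1025 < 2100, the ceiling is binding.
At p = 1025: qd = 13443 - 4·1025 = 9343 and qs = 3·1025 - 1257 = 1818.
Shortage = qd - qs = 9343 - 1818 = 7525.

7525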